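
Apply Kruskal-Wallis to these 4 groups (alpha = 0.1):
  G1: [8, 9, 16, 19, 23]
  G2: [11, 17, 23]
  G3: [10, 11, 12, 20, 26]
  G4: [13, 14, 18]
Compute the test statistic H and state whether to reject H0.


Step 1: Combine all N = 16 observations and assign midranks.
sorted (value, group, rank): (8,G1,1), (9,G1,2), (10,G3,3), (11,G2,4.5), (11,G3,4.5), (12,G3,6), (13,G4,7), (14,G4,8), (16,G1,9), (17,G2,10), (18,G4,11), (19,G1,12), (20,G3,13), (23,G1,14.5), (23,G2,14.5), (26,G3,16)
Step 2: Sum ranks within each group.
R_1 = 38.5 (n_1 = 5)
R_2 = 29 (n_2 = 3)
R_3 = 42.5 (n_3 = 5)
R_4 = 26 (n_4 = 3)
Step 3: H = 12/(N(N+1)) * sum(R_i^2/n_i) - 3(N+1)
     = 12/(16*17) * (38.5^2/5 + 29^2/3 + 42.5^2/5 + 26^2/3) - 3*17
     = 0.044118 * 1163.37 - 51
     = 0.325000.
Step 4: Ties present; correction factor C = 1 - 12/(16^3 - 16) = 0.997059. Corrected H = 0.325000 / 0.997059 = 0.325959.
Step 5: Under H0, H ~ chi^2(3); p-value = 0.955075.
Step 6: alpha = 0.1. fail to reject H0.

H = 0.3260, df = 3, p = 0.955075, fail to reject H0.


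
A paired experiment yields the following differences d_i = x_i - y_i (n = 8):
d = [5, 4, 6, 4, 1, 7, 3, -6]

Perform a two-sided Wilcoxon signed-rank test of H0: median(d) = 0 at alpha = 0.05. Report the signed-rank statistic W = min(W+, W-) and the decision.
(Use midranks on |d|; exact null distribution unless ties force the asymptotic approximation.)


Step 1: Drop any zero differences (none here) and take |d_i|.
|d| = [5, 4, 6, 4, 1, 7, 3, 6]
Step 2: Midrank |d_i| (ties get averaged ranks).
ranks: |5|->5, |4|->3.5, |6|->6.5, |4|->3.5, |1|->1, |7|->8, |3|->2, |6|->6.5
Step 3: Attach original signs; sum ranks with positive sign and with negative sign.
W+ = 5 + 3.5 + 6.5 + 3.5 + 1 + 8 + 2 = 29.5
W- = 6.5 = 6.5
(Check: W+ + W- = 36 should equal n(n+1)/2 = 36.)
Step 4: Test statistic W = min(W+, W-) = 6.5.
Step 5: Ties in |d|, so use the tie-corrected normal approximation.
        E[W] = n(n+1)/4 = 8*9/4 = 18.
        Tie groups: |d|=4 (t=2), |d|=6 (t=2); sum(t^3 - t) = 12.
        Var[W] = n(n+1)(2n+1)/24 - sum(t^3-t)/48 = 1224/24 - 12/48 = 50.75.
        z = (W - E[W]) / sqrt(Var[W]) = (6.5 - 18) / 7.1239 = -1.6143.
        Two-sided p = 2*Phi(z) = 0.106466.
Step 6: alpha = 0.05. fail to reject H0.

W+ = 29.5, W- = 6.5, W = min = 6.5, p = 0.106466, fail to reject H0.


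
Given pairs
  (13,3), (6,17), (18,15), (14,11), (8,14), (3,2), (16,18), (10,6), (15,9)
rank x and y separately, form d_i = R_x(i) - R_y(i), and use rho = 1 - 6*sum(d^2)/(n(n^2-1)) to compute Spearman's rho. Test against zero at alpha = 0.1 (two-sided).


Step 1: Rank x and y separately (midranks; no ties here).
rank(x): 13->5, 6->2, 18->9, 14->6, 8->3, 3->1, 16->8, 10->4, 15->7
rank(y): 3->2, 17->8, 15->7, 11->5, 14->6, 2->1, 18->9, 6->3, 9->4
Step 2: d_i = R_x(i) - R_y(i); compute d_i^2.
  (5-2)^2=9, (2-8)^2=36, (9-7)^2=4, (6-5)^2=1, (3-6)^2=9, (1-1)^2=0, (8-9)^2=1, (4-3)^2=1, (7-4)^2=9
sum(d^2) = 70.
Step 3: rho = 1 - 6*70 / (9*(9^2 - 1)) = 1 - 420/720 = 0.416667.
Step 4: Under H0, t = rho * sqrt((n-2)/(1-rho^2)) = 1.2127 ~ t(7).
Step 5: Two-sided p-value from the t-distribution with 7 df = 0.264586.
Step 6: alpha = 0.1. fail to reject H0.

rho = 0.4167, p = 0.264586, fail to reject H0 at alpha = 0.1.


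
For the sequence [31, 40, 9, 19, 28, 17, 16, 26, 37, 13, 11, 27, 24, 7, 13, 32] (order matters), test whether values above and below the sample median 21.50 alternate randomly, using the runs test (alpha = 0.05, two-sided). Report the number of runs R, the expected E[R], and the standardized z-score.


Step 1: Compute median = 21.50; label A = above, B = below.
Labels in order: AABBABBAABBAABBA  (n_A = 8, n_B = 8)
Step 2: Count runs R = 9.
Step 3: Under H0 (random ordering), E[R] = 2*n_A*n_B/(n_A+n_B) + 1 = 2*8*8/16 + 1 = 9.0000.
        Var[R] = 2*n_A*n_B*(2*n_A*n_B - n_A - n_B) / ((n_A+n_B)^2 * (n_A+n_B-1)) = 14336/3840 = 3.7333.
        SD[R] = 1.9322.
Step 4: R = E[R], so z = 0 with no continuity correction.
Step 5: Two-sided p-value via normal approximation = 2*(1 - Phi(|z|)) = 1.000000.
Step 6: alpha = 0.05. fail to reject H0.

R = 9, z = 0.0000, p = 1.000000, fail to reject H0.


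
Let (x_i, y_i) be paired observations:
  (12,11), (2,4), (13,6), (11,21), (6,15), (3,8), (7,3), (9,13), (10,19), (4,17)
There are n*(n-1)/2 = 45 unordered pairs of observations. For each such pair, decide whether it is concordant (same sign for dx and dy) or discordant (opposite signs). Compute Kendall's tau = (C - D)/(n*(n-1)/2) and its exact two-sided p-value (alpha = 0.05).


Step 1: Enumerate the 45 unordered pairs (i,j) with i<j and classify each by sign(x_j-x_i) * sign(y_j-y_i).
  (1,2):dx=-10,dy=-7->C; (1,3):dx=+1,dy=-5->D; (1,4):dx=-1,dy=+10->D; (1,5):dx=-6,dy=+4->D
  (1,6):dx=-9,dy=-3->C; (1,7):dx=-5,dy=-8->C; (1,8):dx=-3,dy=+2->D; (1,9):dx=-2,dy=+8->D
  (1,10):dx=-8,dy=+6->D; (2,3):dx=+11,dy=+2->C; (2,4):dx=+9,dy=+17->C; (2,5):dx=+4,dy=+11->C
  (2,6):dx=+1,dy=+4->C; (2,7):dx=+5,dy=-1->D; (2,8):dx=+7,dy=+9->C; (2,9):dx=+8,dy=+15->C
  (2,10):dx=+2,dy=+13->C; (3,4):dx=-2,dy=+15->D; (3,5):dx=-7,dy=+9->D; (3,6):dx=-10,dy=+2->D
  (3,7):dx=-6,dy=-3->C; (3,8):dx=-4,dy=+7->D; (3,9):dx=-3,dy=+13->D; (3,10):dx=-9,dy=+11->D
  (4,5):dx=-5,dy=-6->C; (4,6):dx=-8,dy=-13->C; (4,7):dx=-4,dy=-18->C; (4,8):dx=-2,dy=-8->C
  (4,9):dx=-1,dy=-2->C; (4,10):dx=-7,dy=-4->C; (5,6):dx=-3,dy=-7->C; (5,7):dx=+1,dy=-12->D
  (5,8):dx=+3,dy=-2->D; (5,9):dx=+4,dy=+4->C; (5,10):dx=-2,dy=+2->D; (6,7):dx=+4,dy=-5->D
  (6,8):dx=+6,dy=+5->C; (6,9):dx=+7,dy=+11->C; (6,10):dx=+1,dy=+9->C; (7,8):dx=+2,dy=+10->C
  (7,9):dx=+3,dy=+16->C; (7,10):dx=-3,dy=+14->D; (8,9):dx=+1,dy=+6->C; (8,10):dx=-5,dy=+4->D
  (9,10):dx=-6,dy=-2->C
Step 2: C = 26, D = 19, total pairs = 45.
Step 3: tau = (C - D)/(n(n-1)/2) = (26 - 19)/45 = 0.155556.
Step 4: Exact two-sided p-value (enumerate n! = 3628800 permutations of y under H0): p = 0.600654.
Step 5: alpha = 0.05. fail to reject H0.

tau_b = 0.1556 (C=26, D=19), p = 0.600654, fail to reject H0.


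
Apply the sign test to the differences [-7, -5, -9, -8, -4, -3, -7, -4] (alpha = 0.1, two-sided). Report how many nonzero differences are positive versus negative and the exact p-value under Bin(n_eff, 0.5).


Step 1: Discard zero differences. Original n = 8; n_eff = number of nonzero differences = 8.
Nonzero differences (with sign): -7, -5, -9, -8, -4, -3, -7, -4
Step 2: Count signs: positive = 0, negative = 8.
Step 3: Under H0: P(positive) = 0.5, so the number of positives S ~ Bin(8, 0.5).
Step 4: Two-sided exact p-value = sum of Bin(8,0.5) probabilities at or below the observed probability = 0.007812.
Step 5: alpha = 0.1. reject H0.

n_eff = 8, pos = 0, neg = 8, p = 0.007812, reject H0.


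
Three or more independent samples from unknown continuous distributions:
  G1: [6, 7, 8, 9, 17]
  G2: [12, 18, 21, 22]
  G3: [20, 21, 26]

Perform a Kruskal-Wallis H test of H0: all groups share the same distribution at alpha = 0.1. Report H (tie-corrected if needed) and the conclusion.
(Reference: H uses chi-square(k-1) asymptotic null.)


Step 1: Combine all N = 12 observations and assign midranks.
sorted (value, group, rank): (6,G1,1), (7,G1,2), (8,G1,3), (9,G1,4), (12,G2,5), (17,G1,6), (18,G2,7), (20,G3,8), (21,G2,9.5), (21,G3,9.5), (22,G2,11), (26,G3,12)
Step 2: Sum ranks within each group.
R_1 = 16 (n_1 = 5)
R_2 = 32.5 (n_2 = 4)
R_3 = 29.5 (n_3 = 3)
Step 3: H = 12/(N(N+1)) * sum(R_i^2/n_i) - 3(N+1)
     = 12/(12*13) * (16^2/5 + 32.5^2/4 + 29.5^2/3) - 3*13
     = 0.076923 * 605.346 - 39
     = 7.565064.
Step 4: Ties present; correction factor C = 1 - 6/(12^3 - 12) = 0.996503. Corrected H = 7.565064 / 0.996503 = 7.591608.
Step 5: Under H0, H ~ chi^2(2); p-value = 0.022465.
Step 6: alpha = 0.1. reject H0.

H = 7.5916, df = 2, p = 0.022465, reject H0.


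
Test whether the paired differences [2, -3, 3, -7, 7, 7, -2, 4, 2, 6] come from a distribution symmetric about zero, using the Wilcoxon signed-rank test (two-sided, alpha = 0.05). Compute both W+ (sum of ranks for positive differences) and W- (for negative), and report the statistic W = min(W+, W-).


Step 1: Drop any zero differences (none here) and take |d_i|.
|d| = [2, 3, 3, 7, 7, 7, 2, 4, 2, 6]
Step 2: Midrank |d_i| (ties get averaged ranks).
ranks: |2|->2, |3|->4.5, |3|->4.5, |7|->9, |7|->9, |7|->9, |2|->2, |4|->6, |2|->2, |6|->7
Step 3: Attach original signs; sum ranks with positive sign and with negative sign.
W+ = 2 + 4.5 + 9 + 9 + 6 + 2 + 7 = 39.5
W- = 4.5 + 9 + 2 = 15.5
(Check: W+ + W- = 55 should equal n(n+1)/2 = 55.)
Step 4: Test statistic W = min(W+, W-) = 15.5.
Step 5: Ties in |d|, so use the tie-corrected normal approximation.
        E[W] = n(n+1)/4 = 10*11/4 = 27.5.
        Tie groups: |d|=2 (t=3), |d|=3 (t=2), |d|=7 (t=3); sum(t^3 - t) = 54.
        Var[W] = n(n+1)(2n+1)/24 - sum(t^3-t)/48 = 2310/24 - 54/48 = 95.125.
        z = (W - E[W]) / sqrt(Var[W]) = (15.5 - 27.5) / 9.7532 = -1.2304.
        Two-sided p = 2*Phi(z) = 0.218561.
Step 6: alpha = 0.05. fail to reject H0.

W+ = 39.5, W- = 15.5, W = min = 15.5, p = 0.218561, fail to reject H0.


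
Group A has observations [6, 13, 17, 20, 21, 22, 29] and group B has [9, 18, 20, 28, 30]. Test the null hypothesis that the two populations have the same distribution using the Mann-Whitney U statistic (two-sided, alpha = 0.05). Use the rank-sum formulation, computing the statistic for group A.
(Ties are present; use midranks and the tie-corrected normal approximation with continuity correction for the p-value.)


Step 1: Combine and sort all 12 observations; assign midranks.
sorted (value, group): (6,X), (9,Y), (13,X), (17,X), (18,Y), (20,X), (20,Y), (21,X), (22,X), (28,Y), (29,X), (30,Y)
ranks: 6->1, 9->2, 13->3, 17->4, 18->5, 20->6.5, 20->6.5, 21->8, 22->9, 28->10, 29->11, 30->12
Step 2: Rank sum for X: R1 = 1 + 3 + 4 + 6.5 + 8 + 9 + 11 = 42.5.
Step 3: U_X = R1 - n1(n1+1)/2 = 42.5 - 7*8/2 = 42.5 - 28 = 14.5.
       U_Y = n1*n2 - U_X = 35 - 14.5 = 20.5.
Step 4: Ties are present, so use the tie-corrected normal approximation (with continuity correction) for the p-value.
Step 5: p-value = 0.684221; compare to alpha = 0.05. fail to reject H0.

U_X = 14.5, p = 0.684221, fail to reject H0 at alpha = 0.05.


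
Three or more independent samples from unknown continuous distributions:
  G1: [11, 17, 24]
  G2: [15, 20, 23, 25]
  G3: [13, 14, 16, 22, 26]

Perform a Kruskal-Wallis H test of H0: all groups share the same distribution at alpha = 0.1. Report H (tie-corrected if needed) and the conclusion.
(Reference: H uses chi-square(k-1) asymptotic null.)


Step 1: Combine all N = 12 observations and assign midranks.
sorted (value, group, rank): (11,G1,1), (13,G3,2), (14,G3,3), (15,G2,4), (16,G3,5), (17,G1,6), (20,G2,7), (22,G3,8), (23,G2,9), (24,G1,10), (25,G2,11), (26,G3,12)
Step 2: Sum ranks within each group.
R_1 = 17 (n_1 = 3)
R_2 = 31 (n_2 = 4)
R_3 = 30 (n_3 = 5)
Step 3: H = 12/(N(N+1)) * sum(R_i^2/n_i) - 3(N+1)
     = 12/(12*13) * (17^2/3 + 31^2/4 + 30^2/5) - 3*13
     = 0.076923 * 516.583 - 39
     = 0.737179.
Step 4: No ties, so H is used without correction.
Step 5: Under H0, H ~ chi^2(2); p-value = 0.691709.
Step 6: alpha = 0.1. fail to reject H0.

H = 0.7372, df = 2, p = 0.691709, fail to reject H0.


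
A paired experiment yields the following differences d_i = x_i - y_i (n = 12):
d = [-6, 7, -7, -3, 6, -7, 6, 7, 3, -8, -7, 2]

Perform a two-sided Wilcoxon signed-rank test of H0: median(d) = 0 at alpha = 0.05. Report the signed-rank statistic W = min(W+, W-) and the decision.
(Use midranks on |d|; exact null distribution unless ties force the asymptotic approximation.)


Step 1: Drop any zero differences (none here) and take |d_i|.
|d| = [6, 7, 7, 3, 6, 7, 6, 7, 3, 8, 7, 2]
Step 2: Midrank |d_i| (ties get averaged ranks).
ranks: |6|->5, |7|->9, |7|->9, |3|->2.5, |6|->5, |7|->9, |6|->5, |7|->9, |3|->2.5, |8|->12, |7|->9, |2|->1
Step 3: Attach original signs; sum ranks with positive sign and with negative sign.
W+ = 9 + 5 + 5 + 9 + 2.5 + 1 = 31.5
W- = 5 + 9 + 2.5 + 9 + 12 + 9 = 46.5
(Check: W+ + W- = 78 should equal n(n+1)/2 = 78.)
Step 4: Test statistic W = min(W+, W-) = 31.5.
Step 5: Ties in |d|, so use the tie-corrected normal approximation.
        E[W] = n(n+1)/4 = 12*13/4 = 39.
        Tie groups: |d|=3 (t=2), |d|=6 (t=3), |d|=7 (t=5); sum(t^3 - t) = 150.
        Var[W] = n(n+1)(2n+1)/24 - sum(t^3-t)/48 = 3900/24 - 150/48 = 159.375.
        z = (W - E[W]) / sqrt(Var[W]) = (31.5 - 39) / 12.6244 = -0.5941.
        Two-sided p = 2*Phi(z) = 0.552453.
Step 6: alpha = 0.05. fail to reject H0.

W+ = 31.5, W- = 46.5, W = min = 31.5, p = 0.552453, fail to reject H0.


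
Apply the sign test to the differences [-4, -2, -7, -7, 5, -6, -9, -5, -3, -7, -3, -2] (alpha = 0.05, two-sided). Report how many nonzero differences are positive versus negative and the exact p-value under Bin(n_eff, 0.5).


Step 1: Discard zero differences. Original n = 12; n_eff = number of nonzero differences = 12.
Nonzero differences (with sign): -4, -2, -7, -7, +5, -6, -9, -5, -3, -7, -3, -2
Step 2: Count signs: positive = 1, negative = 11.
Step 3: Under H0: P(positive) = 0.5, so the number of positives S ~ Bin(12, 0.5).
Step 4: Two-sided exact p-value = sum of Bin(12,0.5) probabilities at or below the observed probability = 0.006348.
Step 5: alpha = 0.05. reject H0.

n_eff = 12, pos = 1, neg = 11, p = 0.006348, reject H0.


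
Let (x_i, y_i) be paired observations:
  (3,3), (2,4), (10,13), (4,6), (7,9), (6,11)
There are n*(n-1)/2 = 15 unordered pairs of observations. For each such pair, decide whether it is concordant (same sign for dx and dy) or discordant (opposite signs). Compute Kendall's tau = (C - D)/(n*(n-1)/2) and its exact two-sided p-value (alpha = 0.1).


Step 1: Enumerate the 15 unordered pairs (i,j) with i<j and classify each by sign(x_j-x_i) * sign(y_j-y_i).
  (1,2):dx=-1,dy=+1->D; (1,3):dx=+7,dy=+10->C; (1,4):dx=+1,dy=+3->C; (1,5):dx=+4,dy=+6->C
  (1,6):dx=+3,dy=+8->C; (2,3):dx=+8,dy=+9->C; (2,4):dx=+2,dy=+2->C; (2,5):dx=+5,dy=+5->C
  (2,6):dx=+4,dy=+7->C; (3,4):dx=-6,dy=-7->C; (3,5):dx=-3,dy=-4->C; (3,6):dx=-4,dy=-2->C
  (4,5):dx=+3,dy=+3->C; (4,6):dx=+2,dy=+5->C; (5,6):dx=-1,dy=+2->D
Step 2: C = 13, D = 2, total pairs = 15.
Step 3: tau = (C - D)/(n(n-1)/2) = (13 - 2)/15 = 0.733333.
Step 4: Exact two-sided p-value (enumerate n! = 720 permutations of y under H0): p = 0.055556.
Step 5: alpha = 0.1. reject H0.

tau_b = 0.7333 (C=13, D=2), p = 0.055556, reject H0.


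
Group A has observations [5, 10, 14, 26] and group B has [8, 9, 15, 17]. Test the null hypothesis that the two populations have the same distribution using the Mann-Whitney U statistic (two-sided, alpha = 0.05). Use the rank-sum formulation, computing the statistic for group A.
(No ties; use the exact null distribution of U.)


Step 1: Combine and sort all 8 observations; assign midranks.
sorted (value, group): (5,X), (8,Y), (9,Y), (10,X), (14,X), (15,Y), (17,Y), (26,X)
ranks: 5->1, 8->2, 9->3, 10->4, 14->5, 15->6, 17->7, 26->8
Step 2: Rank sum for X: R1 = 1 + 4 + 5 + 8 = 18.
Step 3: U_X = R1 - n1(n1+1)/2 = 18 - 4*5/2 = 18 - 10 = 8.
       U_Y = n1*n2 - U_X = 16 - 8 = 8.
Step 4: No ties, so the exact null distribution of U (based on enumerating the C(8,4) = 70 equally likely rank assignments) gives the two-sided p-value.
Step 5: p-value = 1.000000; compare to alpha = 0.05. fail to reject H0.

U_X = 8, p = 1.000000, fail to reject H0 at alpha = 0.05.


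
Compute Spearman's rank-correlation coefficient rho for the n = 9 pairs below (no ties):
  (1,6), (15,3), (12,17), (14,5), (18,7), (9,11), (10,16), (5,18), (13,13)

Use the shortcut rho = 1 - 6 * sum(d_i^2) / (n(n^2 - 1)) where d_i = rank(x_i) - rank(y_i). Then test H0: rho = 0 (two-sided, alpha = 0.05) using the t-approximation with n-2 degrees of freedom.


Step 1: Rank x and y separately (midranks; no ties here).
rank(x): 1->1, 15->8, 12->5, 14->7, 18->9, 9->3, 10->4, 5->2, 13->6
rank(y): 6->3, 3->1, 17->8, 5->2, 7->4, 11->5, 16->7, 18->9, 13->6
Step 2: d_i = R_x(i) - R_y(i); compute d_i^2.
  (1-3)^2=4, (8-1)^2=49, (5-8)^2=9, (7-2)^2=25, (9-4)^2=25, (3-5)^2=4, (4-7)^2=9, (2-9)^2=49, (6-6)^2=0
sum(d^2) = 174.
Step 3: rho = 1 - 6*174 / (9*(9^2 - 1)) = 1 - 1044/720 = -0.450000.
Step 4: Under H0, t = rho * sqrt((n-2)/(1-rho^2)) = -1.3332 ~ t(7).
Step 5: Two-sided p-value from the t-distribution with 7 df = 0.224216.
Step 6: alpha = 0.05. fail to reject H0.

rho = -0.4500, p = 0.224216, fail to reject H0 at alpha = 0.05.


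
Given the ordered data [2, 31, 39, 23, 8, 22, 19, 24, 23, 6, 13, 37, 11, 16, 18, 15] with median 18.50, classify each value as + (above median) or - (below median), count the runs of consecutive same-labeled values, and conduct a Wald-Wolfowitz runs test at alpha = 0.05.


Step 1: Compute median = 18.50; label A = above, B = below.
Labels in order: BAAABAAAABBABBBB  (n_A = 8, n_B = 8)
Step 2: Count runs R = 7.
Step 3: Under H0 (random ordering), E[R] = 2*n_A*n_B/(n_A+n_B) + 1 = 2*8*8/16 + 1 = 9.0000.
        Var[R] = 2*n_A*n_B*(2*n_A*n_B - n_A - n_B) / ((n_A+n_B)^2 * (n_A+n_B-1)) = 14336/3840 = 3.7333.
        SD[R] = 1.9322.
Step 4: Continuity-corrected z = (R + 0.5 - E[R]) / SD[R] = (7 + 0.5 - 9.0000) / 1.9322 = -0.7763.
Step 5: Two-sided p-value via normal approximation = 2*(1 - Phi(|z|)) = 0.437558.
Step 6: alpha = 0.05. fail to reject H0.

R = 7, z = -0.7763, p = 0.437558, fail to reject H0.


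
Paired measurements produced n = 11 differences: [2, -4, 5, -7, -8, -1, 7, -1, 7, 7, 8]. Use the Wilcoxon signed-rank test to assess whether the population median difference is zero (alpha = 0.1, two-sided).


Step 1: Drop any zero differences (none here) and take |d_i|.
|d| = [2, 4, 5, 7, 8, 1, 7, 1, 7, 7, 8]
Step 2: Midrank |d_i| (ties get averaged ranks).
ranks: |2|->3, |4|->4, |5|->5, |7|->7.5, |8|->10.5, |1|->1.5, |7|->7.5, |1|->1.5, |7|->7.5, |7|->7.5, |8|->10.5
Step 3: Attach original signs; sum ranks with positive sign and with negative sign.
W+ = 3 + 5 + 7.5 + 7.5 + 7.5 + 10.5 = 41
W- = 4 + 7.5 + 10.5 + 1.5 + 1.5 = 25
(Check: W+ + W- = 66 should equal n(n+1)/2 = 66.)
Step 4: Test statistic W = min(W+, W-) = 25.
Step 5: Ties in |d|, so use the tie-corrected normal approximation.
        E[W] = n(n+1)/4 = 11*12/4 = 33.
        Tie groups: |d|=1 (t=2), |d|=7 (t=4), |d|=8 (t=2); sum(t^3 - t) = 72.
        Var[W] = n(n+1)(2n+1)/24 - sum(t^3-t)/48 = 3036/24 - 72/48 = 125.
        z = (W - E[W]) / sqrt(Var[W]) = (25 - 33) / 11.1803 = -0.7155.
        Two-sided p = 2*Phi(z) = 0.474274.
Step 6: alpha = 0.1. fail to reject H0.

W+ = 41, W- = 25, W = min = 25, p = 0.474274, fail to reject H0.


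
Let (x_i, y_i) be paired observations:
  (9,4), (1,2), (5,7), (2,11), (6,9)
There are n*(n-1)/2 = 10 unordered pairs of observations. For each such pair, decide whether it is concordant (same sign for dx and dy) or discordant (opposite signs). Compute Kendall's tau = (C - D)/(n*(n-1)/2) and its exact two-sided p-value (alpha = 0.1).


Step 1: Enumerate the 10 unordered pairs (i,j) with i<j and classify each by sign(x_j-x_i) * sign(y_j-y_i).
  (1,2):dx=-8,dy=-2->C; (1,3):dx=-4,dy=+3->D; (1,4):dx=-7,dy=+7->D; (1,5):dx=-3,dy=+5->D
  (2,3):dx=+4,dy=+5->C; (2,4):dx=+1,dy=+9->C; (2,5):dx=+5,dy=+7->C; (3,4):dx=-3,dy=+4->D
  (3,5):dx=+1,dy=+2->C; (4,5):dx=+4,dy=-2->D
Step 2: C = 5, D = 5, total pairs = 10.
Step 3: tau = (C - D)/(n(n-1)/2) = (5 - 5)/10 = 0.000000.
Step 4: Exact two-sided p-value (enumerate n! = 120 permutations of y under H0): p = 1.000000.
Step 5: alpha = 0.1. fail to reject H0.

tau_b = 0.0000 (C=5, D=5), p = 1.000000, fail to reject H0.


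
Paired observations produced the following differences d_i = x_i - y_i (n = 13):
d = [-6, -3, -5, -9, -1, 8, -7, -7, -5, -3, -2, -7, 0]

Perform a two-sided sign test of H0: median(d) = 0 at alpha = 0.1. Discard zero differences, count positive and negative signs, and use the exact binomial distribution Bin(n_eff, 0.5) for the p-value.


Step 1: Discard zero differences. Original n = 13; n_eff = number of nonzero differences = 12.
Nonzero differences (with sign): -6, -3, -5, -9, -1, +8, -7, -7, -5, -3, -2, -7
Step 2: Count signs: positive = 1, negative = 11.
Step 3: Under H0: P(positive) = 0.5, so the number of positives S ~ Bin(12, 0.5).
Step 4: Two-sided exact p-value = sum of Bin(12,0.5) probabilities at or below the observed probability = 0.006348.
Step 5: alpha = 0.1. reject H0.

n_eff = 12, pos = 1, neg = 11, p = 0.006348, reject H0.


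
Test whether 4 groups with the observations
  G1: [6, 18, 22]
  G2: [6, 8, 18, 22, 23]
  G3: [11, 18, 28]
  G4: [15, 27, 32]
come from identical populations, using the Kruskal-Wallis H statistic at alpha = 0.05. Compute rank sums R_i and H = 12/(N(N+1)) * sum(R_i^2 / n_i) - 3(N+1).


Step 1: Combine all N = 14 observations and assign midranks.
sorted (value, group, rank): (6,G1,1.5), (6,G2,1.5), (8,G2,3), (11,G3,4), (15,G4,5), (18,G1,7), (18,G2,7), (18,G3,7), (22,G1,9.5), (22,G2,9.5), (23,G2,11), (27,G4,12), (28,G3,13), (32,G4,14)
Step 2: Sum ranks within each group.
R_1 = 18 (n_1 = 3)
R_2 = 32 (n_2 = 5)
R_3 = 24 (n_3 = 3)
R_4 = 31 (n_4 = 3)
Step 3: H = 12/(N(N+1)) * sum(R_i^2/n_i) - 3(N+1)
     = 12/(14*15) * (18^2/3 + 32^2/5 + 24^2/3 + 31^2/3) - 3*15
     = 0.057143 * 825.133 - 45
     = 2.150476.
Step 4: Ties present; correction factor C = 1 - 36/(14^3 - 14) = 0.986813. Corrected H = 2.150476 / 0.986813 = 2.179213.
Step 5: Under H0, H ~ chi^2(3); p-value = 0.536054.
Step 6: alpha = 0.05. fail to reject H0.

H = 2.1792, df = 3, p = 0.536054, fail to reject H0.


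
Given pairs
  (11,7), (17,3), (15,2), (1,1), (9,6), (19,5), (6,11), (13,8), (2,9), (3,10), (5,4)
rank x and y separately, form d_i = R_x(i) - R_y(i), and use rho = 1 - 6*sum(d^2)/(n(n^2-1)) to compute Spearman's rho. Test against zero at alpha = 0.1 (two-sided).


Step 1: Rank x and y separately (midranks; no ties here).
rank(x): 11->7, 17->10, 15->9, 1->1, 9->6, 19->11, 6->5, 13->8, 2->2, 3->3, 5->4
rank(y): 7->7, 3->3, 2->2, 1->1, 6->6, 5->5, 11->11, 8->8, 9->9, 10->10, 4->4
Step 2: d_i = R_x(i) - R_y(i); compute d_i^2.
  (7-7)^2=0, (10-3)^2=49, (9-2)^2=49, (1-1)^2=0, (6-6)^2=0, (11-5)^2=36, (5-11)^2=36, (8-8)^2=0, (2-9)^2=49, (3-10)^2=49, (4-4)^2=0
sum(d^2) = 268.
Step 3: rho = 1 - 6*268 / (11*(11^2 - 1)) = 1 - 1608/1320 = -0.218182.
Step 4: Under H0, t = rho * sqrt((n-2)/(1-rho^2)) = -0.6707 ~ t(9).
Step 5: Two-sided p-value from the t-distribution with 9 df = 0.519248.
Step 6: alpha = 0.1. fail to reject H0.

rho = -0.2182, p = 0.519248, fail to reject H0 at alpha = 0.1.


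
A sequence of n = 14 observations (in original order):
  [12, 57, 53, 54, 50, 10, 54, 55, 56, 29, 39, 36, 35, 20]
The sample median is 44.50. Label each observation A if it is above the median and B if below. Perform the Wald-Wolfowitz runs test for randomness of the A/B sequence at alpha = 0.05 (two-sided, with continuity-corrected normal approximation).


Step 1: Compute median = 44.50; label A = above, B = below.
Labels in order: BAAAABAAABBBBB  (n_A = 7, n_B = 7)
Step 2: Count runs R = 5.
Step 3: Under H0 (random ordering), E[R] = 2*n_A*n_B/(n_A+n_B) + 1 = 2*7*7/14 + 1 = 8.0000.
        Var[R] = 2*n_A*n_B*(2*n_A*n_B - n_A - n_B) / ((n_A+n_B)^2 * (n_A+n_B-1)) = 8232/2548 = 3.2308.
        SD[R] = 1.7974.
Step 4: Continuity-corrected z = (R + 0.5 - E[R]) / SD[R] = (5 + 0.5 - 8.0000) / 1.7974 = -1.3909.
Step 5: Two-sided p-value via normal approximation = 2*(1 - Phi(|z|)) = 0.164264.
Step 6: alpha = 0.05. fail to reject H0.

R = 5, z = -1.3909, p = 0.164264, fail to reject H0.


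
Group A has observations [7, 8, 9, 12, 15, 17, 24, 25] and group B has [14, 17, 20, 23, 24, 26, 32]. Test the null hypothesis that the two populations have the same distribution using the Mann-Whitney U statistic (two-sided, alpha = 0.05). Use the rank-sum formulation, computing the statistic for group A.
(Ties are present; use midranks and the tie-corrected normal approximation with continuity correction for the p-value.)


Step 1: Combine and sort all 15 observations; assign midranks.
sorted (value, group): (7,X), (8,X), (9,X), (12,X), (14,Y), (15,X), (17,X), (17,Y), (20,Y), (23,Y), (24,X), (24,Y), (25,X), (26,Y), (32,Y)
ranks: 7->1, 8->2, 9->3, 12->4, 14->5, 15->6, 17->7.5, 17->7.5, 20->9, 23->10, 24->11.5, 24->11.5, 25->13, 26->14, 32->15
Step 2: Rank sum for X: R1 = 1 + 2 + 3 + 4 + 6 + 7.5 + 11.5 + 13 = 48.
Step 3: U_X = R1 - n1(n1+1)/2 = 48 - 8*9/2 = 48 - 36 = 12.
       U_Y = n1*n2 - U_X = 56 - 12 = 44.
Step 4: Ties are present, so use the tie-corrected normal approximation (with continuity correction) for the p-value.
Step 5: p-value = 0.072337; compare to alpha = 0.05. fail to reject H0.

U_X = 12, p = 0.072337, fail to reject H0 at alpha = 0.05.


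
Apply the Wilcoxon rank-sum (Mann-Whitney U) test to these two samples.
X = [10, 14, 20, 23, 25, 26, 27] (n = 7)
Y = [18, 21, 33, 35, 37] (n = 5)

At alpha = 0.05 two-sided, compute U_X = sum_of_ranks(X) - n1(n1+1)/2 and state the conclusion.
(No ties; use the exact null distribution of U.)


Step 1: Combine and sort all 12 observations; assign midranks.
sorted (value, group): (10,X), (14,X), (18,Y), (20,X), (21,Y), (23,X), (25,X), (26,X), (27,X), (33,Y), (35,Y), (37,Y)
ranks: 10->1, 14->2, 18->3, 20->4, 21->5, 23->6, 25->7, 26->8, 27->9, 33->10, 35->11, 37->12
Step 2: Rank sum for X: R1 = 1 + 2 + 4 + 6 + 7 + 8 + 9 = 37.
Step 3: U_X = R1 - n1(n1+1)/2 = 37 - 7*8/2 = 37 - 28 = 9.
       U_Y = n1*n2 - U_X = 35 - 9 = 26.
Step 4: No ties, so the exact null distribution of U (based on enumerating the C(12,7) = 792 equally likely rank assignments) gives the two-sided p-value.
Step 5: p-value = 0.202020; compare to alpha = 0.05. fail to reject H0.

U_X = 9, p = 0.202020, fail to reject H0 at alpha = 0.05.


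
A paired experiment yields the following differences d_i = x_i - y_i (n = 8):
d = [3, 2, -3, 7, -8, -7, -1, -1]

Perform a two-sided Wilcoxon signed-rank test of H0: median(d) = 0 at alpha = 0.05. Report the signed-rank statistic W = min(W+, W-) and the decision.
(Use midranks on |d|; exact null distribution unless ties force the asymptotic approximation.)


Step 1: Drop any zero differences (none here) and take |d_i|.
|d| = [3, 2, 3, 7, 8, 7, 1, 1]
Step 2: Midrank |d_i| (ties get averaged ranks).
ranks: |3|->4.5, |2|->3, |3|->4.5, |7|->6.5, |8|->8, |7|->6.5, |1|->1.5, |1|->1.5
Step 3: Attach original signs; sum ranks with positive sign and with negative sign.
W+ = 4.5 + 3 + 6.5 = 14
W- = 4.5 + 8 + 6.5 + 1.5 + 1.5 = 22
(Check: W+ + W- = 36 should equal n(n+1)/2 = 36.)
Step 4: Test statistic W = min(W+, W-) = 14.
Step 5: Ties in |d|, so use the tie-corrected normal approximation.
        E[W] = n(n+1)/4 = 8*9/4 = 18.
        Tie groups: |d|=1 (t=2), |d|=3 (t=2), |d|=7 (t=2); sum(t^3 - t) = 18.
        Var[W] = n(n+1)(2n+1)/24 - sum(t^3-t)/48 = 1224/24 - 18/48 = 50.625.
        z = (W - E[W]) / sqrt(Var[W]) = (14 - 18) / 7.1151 = -0.5622.
        Two-sided p = 2*Phi(z) = 0.573992.
Step 6: alpha = 0.05. fail to reject H0.

W+ = 14, W- = 22, W = min = 14, p = 0.573992, fail to reject H0.


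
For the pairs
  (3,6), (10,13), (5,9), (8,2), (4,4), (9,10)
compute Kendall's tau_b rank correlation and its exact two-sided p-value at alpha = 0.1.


Step 1: Enumerate the 15 unordered pairs (i,j) with i<j and classify each by sign(x_j-x_i) * sign(y_j-y_i).
  (1,2):dx=+7,dy=+7->C; (1,3):dx=+2,dy=+3->C; (1,4):dx=+5,dy=-4->D; (1,5):dx=+1,dy=-2->D
  (1,6):dx=+6,dy=+4->C; (2,3):dx=-5,dy=-4->C; (2,4):dx=-2,dy=-11->C; (2,5):dx=-6,dy=-9->C
  (2,6):dx=-1,dy=-3->C; (3,4):dx=+3,dy=-7->D; (3,5):dx=-1,dy=-5->C; (3,6):dx=+4,dy=+1->C
  (4,5):dx=-4,dy=+2->D; (4,6):dx=+1,dy=+8->C; (5,6):dx=+5,dy=+6->C
Step 2: C = 11, D = 4, total pairs = 15.
Step 3: tau = (C - D)/(n(n-1)/2) = (11 - 4)/15 = 0.466667.
Step 4: Exact two-sided p-value (enumerate n! = 720 permutations of y under H0): p = 0.272222.
Step 5: alpha = 0.1. fail to reject H0.

tau_b = 0.4667 (C=11, D=4), p = 0.272222, fail to reject H0.


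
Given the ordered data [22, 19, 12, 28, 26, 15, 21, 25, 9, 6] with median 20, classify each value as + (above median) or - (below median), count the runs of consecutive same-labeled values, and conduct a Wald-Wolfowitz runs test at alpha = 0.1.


Step 1: Compute median = 20; label A = above, B = below.
Labels in order: ABBAABAABB  (n_A = 5, n_B = 5)
Step 2: Count runs R = 6.
Step 3: Under H0 (random ordering), E[R] = 2*n_A*n_B/(n_A+n_B) + 1 = 2*5*5/10 + 1 = 6.0000.
        Var[R] = 2*n_A*n_B*(2*n_A*n_B - n_A - n_B) / ((n_A+n_B)^2 * (n_A+n_B-1)) = 2000/900 = 2.2222.
        SD[R] = 1.4907.
Step 4: R = E[R], so z = 0 with no continuity correction.
Step 5: Two-sided p-value via normal approximation = 2*(1 - Phi(|z|)) = 1.000000.
Step 6: alpha = 0.1. fail to reject H0.

R = 6, z = 0.0000, p = 1.000000, fail to reject H0.


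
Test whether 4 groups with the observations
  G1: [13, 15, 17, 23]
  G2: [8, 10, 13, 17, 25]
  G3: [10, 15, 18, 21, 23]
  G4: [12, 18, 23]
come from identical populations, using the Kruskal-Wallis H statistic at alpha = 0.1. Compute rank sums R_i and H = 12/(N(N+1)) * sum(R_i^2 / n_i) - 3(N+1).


Step 1: Combine all N = 17 observations and assign midranks.
sorted (value, group, rank): (8,G2,1), (10,G2,2.5), (10,G3,2.5), (12,G4,4), (13,G1,5.5), (13,G2,5.5), (15,G1,7.5), (15,G3,7.5), (17,G1,9.5), (17,G2,9.5), (18,G3,11.5), (18,G4,11.5), (21,G3,13), (23,G1,15), (23,G3,15), (23,G4,15), (25,G2,17)
Step 2: Sum ranks within each group.
R_1 = 37.5 (n_1 = 4)
R_2 = 35.5 (n_2 = 5)
R_3 = 49.5 (n_3 = 5)
R_4 = 30.5 (n_4 = 3)
Step 3: H = 12/(N(N+1)) * sum(R_i^2/n_i) - 3(N+1)
     = 12/(17*18) * (37.5^2/4 + 35.5^2/5 + 49.5^2/5 + 30.5^2/3) - 3*18
     = 0.039216 * 1403.75 - 54
     = 1.048856.
Step 4: Ties present; correction factor C = 1 - 54/(17^3 - 17) = 0.988971. Corrected H = 1.048856 / 0.988971 = 1.060553.
Step 5: Under H0, H ~ chi^2(3); p-value = 0.786604.
Step 6: alpha = 0.1. fail to reject H0.

H = 1.0606, df = 3, p = 0.786604, fail to reject H0.


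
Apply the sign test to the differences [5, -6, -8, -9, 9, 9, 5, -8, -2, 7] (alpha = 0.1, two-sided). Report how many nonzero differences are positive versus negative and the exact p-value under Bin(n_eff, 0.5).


Step 1: Discard zero differences. Original n = 10; n_eff = number of nonzero differences = 10.
Nonzero differences (with sign): +5, -6, -8, -9, +9, +9, +5, -8, -2, +7
Step 2: Count signs: positive = 5, negative = 5.
Step 3: Under H0: P(positive) = 0.5, so the number of positives S ~ Bin(10, 0.5).
Step 4: Two-sided exact p-value = sum of Bin(10,0.5) probabilities at or below the observed probability = 1.000000.
Step 5: alpha = 0.1. fail to reject H0.

n_eff = 10, pos = 5, neg = 5, p = 1.000000, fail to reject H0.


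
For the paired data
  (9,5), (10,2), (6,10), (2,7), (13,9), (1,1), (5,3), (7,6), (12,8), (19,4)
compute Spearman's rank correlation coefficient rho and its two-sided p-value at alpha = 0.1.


Step 1: Rank x and y separately (midranks; no ties here).
rank(x): 9->6, 10->7, 6->4, 2->2, 13->9, 1->1, 5->3, 7->5, 12->8, 19->10
rank(y): 5->5, 2->2, 10->10, 7->7, 9->9, 1->1, 3->3, 6->6, 8->8, 4->4
Step 2: d_i = R_x(i) - R_y(i); compute d_i^2.
  (6-5)^2=1, (7-2)^2=25, (4-10)^2=36, (2-7)^2=25, (9-9)^2=0, (1-1)^2=0, (3-3)^2=0, (5-6)^2=1, (8-8)^2=0, (10-4)^2=36
sum(d^2) = 124.
Step 3: rho = 1 - 6*124 / (10*(10^2 - 1)) = 1 - 744/990 = 0.248485.
Step 4: Under H0, t = rho * sqrt((n-2)/(1-rho^2)) = 0.7256 ~ t(8).
Step 5: Two-sided p-value from the t-distribution with 8 df = 0.488776.
Step 6: alpha = 0.1. fail to reject H0.

rho = 0.2485, p = 0.488776, fail to reject H0 at alpha = 0.1.


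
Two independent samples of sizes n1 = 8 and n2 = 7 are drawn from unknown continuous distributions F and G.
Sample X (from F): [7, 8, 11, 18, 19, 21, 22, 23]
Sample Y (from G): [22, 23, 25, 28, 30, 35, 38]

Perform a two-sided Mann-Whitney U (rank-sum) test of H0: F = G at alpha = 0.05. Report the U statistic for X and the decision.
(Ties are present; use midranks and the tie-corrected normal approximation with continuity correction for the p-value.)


Step 1: Combine and sort all 15 observations; assign midranks.
sorted (value, group): (7,X), (8,X), (11,X), (18,X), (19,X), (21,X), (22,X), (22,Y), (23,X), (23,Y), (25,Y), (28,Y), (30,Y), (35,Y), (38,Y)
ranks: 7->1, 8->2, 11->3, 18->4, 19->5, 21->6, 22->7.5, 22->7.5, 23->9.5, 23->9.5, 25->11, 28->12, 30->13, 35->14, 38->15
Step 2: Rank sum for X: R1 = 1 + 2 + 3 + 4 + 5 + 6 + 7.5 + 9.5 = 38.
Step 3: U_X = R1 - n1(n1+1)/2 = 38 - 8*9/2 = 38 - 36 = 2.
       U_Y = n1*n2 - U_X = 56 - 2 = 54.
Step 4: Ties are present, so use the tie-corrected normal approximation (with continuity correction) for the p-value.
Step 5: p-value = 0.003113; compare to alpha = 0.05. reject H0.

U_X = 2, p = 0.003113, reject H0 at alpha = 0.05.


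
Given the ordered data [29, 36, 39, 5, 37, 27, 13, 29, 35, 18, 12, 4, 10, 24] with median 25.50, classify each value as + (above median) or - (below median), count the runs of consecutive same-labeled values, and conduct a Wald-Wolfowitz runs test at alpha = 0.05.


Step 1: Compute median = 25.50; label A = above, B = below.
Labels in order: AAABAABAABBBBB  (n_A = 7, n_B = 7)
Step 2: Count runs R = 6.
Step 3: Under H0 (random ordering), E[R] = 2*n_A*n_B/(n_A+n_B) + 1 = 2*7*7/14 + 1 = 8.0000.
        Var[R] = 2*n_A*n_B*(2*n_A*n_B - n_A - n_B) / ((n_A+n_B)^2 * (n_A+n_B-1)) = 8232/2548 = 3.2308.
        SD[R] = 1.7974.
Step 4: Continuity-corrected z = (R + 0.5 - E[R]) / SD[R] = (6 + 0.5 - 8.0000) / 1.7974 = -0.8345.
Step 5: Two-sided p-value via normal approximation = 2*(1 - Phi(|z|)) = 0.403986.
Step 6: alpha = 0.05. fail to reject H0.

R = 6, z = -0.8345, p = 0.403986, fail to reject H0.


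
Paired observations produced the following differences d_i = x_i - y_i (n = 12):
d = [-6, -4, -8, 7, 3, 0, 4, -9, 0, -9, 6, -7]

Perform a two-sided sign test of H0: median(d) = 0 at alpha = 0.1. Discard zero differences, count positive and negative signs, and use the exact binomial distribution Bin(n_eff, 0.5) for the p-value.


Step 1: Discard zero differences. Original n = 12; n_eff = number of nonzero differences = 10.
Nonzero differences (with sign): -6, -4, -8, +7, +3, +4, -9, -9, +6, -7
Step 2: Count signs: positive = 4, negative = 6.
Step 3: Under H0: P(positive) = 0.5, so the number of positives S ~ Bin(10, 0.5).
Step 4: Two-sided exact p-value = sum of Bin(10,0.5) probabilities at or below the observed probability = 0.753906.
Step 5: alpha = 0.1. fail to reject H0.

n_eff = 10, pos = 4, neg = 6, p = 0.753906, fail to reject H0.


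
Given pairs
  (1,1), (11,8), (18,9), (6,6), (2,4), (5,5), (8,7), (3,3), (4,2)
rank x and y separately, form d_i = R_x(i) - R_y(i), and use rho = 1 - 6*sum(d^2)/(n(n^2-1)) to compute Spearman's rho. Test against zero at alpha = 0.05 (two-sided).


Step 1: Rank x and y separately (midranks; no ties here).
rank(x): 1->1, 11->8, 18->9, 6->6, 2->2, 5->5, 8->7, 3->3, 4->4
rank(y): 1->1, 8->8, 9->9, 6->6, 4->4, 5->5, 7->7, 3->3, 2->2
Step 2: d_i = R_x(i) - R_y(i); compute d_i^2.
  (1-1)^2=0, (8-8)^2=0, (9-9)^2=0, (6-6)^2=0, (2-4)^2=4, (5-5)^2=0, (7-7)^2=0, (3-3)^2=0, (4-2)^2=4
sum(d^2) = 8.
Step 3: rho = 1 - 6*8 / (9*(9^2 - 1)) = 1 - 48/720 = 0.933333.
Step 4: Under H0, t = rho * sqrt((n-2)/(1-rho^2)) = 6.8783 ~ t(7).
Step 5: Two-sided p-value from the t-distribution with 7 df = 0.000236.
Step 6: alpha = 0.05. reject H0.

rho = 0.9333, p = 0.000236, reject H0 at alpha = 0.05.


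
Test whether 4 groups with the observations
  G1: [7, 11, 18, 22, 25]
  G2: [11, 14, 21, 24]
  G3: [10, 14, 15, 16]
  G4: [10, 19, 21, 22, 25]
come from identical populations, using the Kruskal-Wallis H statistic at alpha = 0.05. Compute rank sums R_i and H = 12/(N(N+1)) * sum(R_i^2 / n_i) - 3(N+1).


Step 1: Combine all N = 18 observations and assign midranks.
sorted (value, group, rank): (7,G1,1), (10,G3,2.5), (10,G4,2.5), (11,G1,4.5), (11,G2,4.5), (14,G2,6.5), (14,G3,6.5), (15,G3,8), (16,G3,9), (18,G1,10), (19,G4,11), (21,G2,12.5), (21,G4,12.5), (22,G1,14.5), (22,G4,14.5), (24,G2,16), (25,G1,17.5), (25,G4,17.5)
Step 2: Sum ranks within each group.
R_1 = 47.5 (n_1 = 5)
R_2 = 39.5 (n_2 = 4)
R_3 = 26 (n_3 = 4)
R_4 = 58 (n_4 = 5)
Step 3: H = 12/(N(N+1)) * sum(R_i^2/n_i) - 3(N+1)
     = 12/(18*19) * (47.5^2/5 + 39.5^2/4 + 26^2/4 + 58^2/5) - 3*19
     = 0.035088 * 1683.11 - 57
     = 2.056579.
Step 4: Ties present; correction factor C = 1 - 36/(18^3 - 18) = 0.993808. Corrected H = 2.056579 / 0.993808 = 2.069393.
Step 5: Under H0, H ~ chi^2(3); p-value = 0.558130.
Step 6: alpha = 0.05. fail to reject H0.

H = 2.0694, df = 3, p = 0.558130, fail to reject H0.


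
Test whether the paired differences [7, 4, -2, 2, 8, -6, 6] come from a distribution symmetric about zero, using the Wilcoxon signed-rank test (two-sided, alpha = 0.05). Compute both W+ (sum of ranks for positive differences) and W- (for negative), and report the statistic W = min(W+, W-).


Step 1: Drop any zero differences (none here) and take |d_i|.
|d| = [7, 4, 2, 2, 8, 6, 6]
Step 2: Midrank |d_i| (ties get averaged ranks).
ranks: |7|->6, |4|->3, |2|->1.5, |2|->1.5, |8|->7, |6|->4.5, |6|->4.5
Step 3: Attach original signs; sum ranks with positive sign and with negative sign.
W+ = 6 + 3 + 1.5 + 7 + 4.5 = 22
W- = 1.5 + 4.5 = 6
(Check: W+ + W- = 28 should equal n(n+1)/2 = 28.)
Step 4: Test statistic W = min(W+, W-) = 6.
Step 5: Ties in |d|, so use the tie-corrected normal approximation.
        E[W] = n(n+1)/4 = 7*8/4 = 14.
        Tie groups: |d|=2 (t=2), |d|=6 (t=2); sum(t^3 - t) = 12.
        Var[W] = n(n+1)(2n+1)/24 - sum(t^3-t)/48 = 840/24 - 12/48 = 34.75.
        z = (W - E[W]) / sqrt(Var[W]) = (6 - 14) / 5.8949 = -1.3571.
        Two-sided p = 2*Phi(z) = 0.174749.
Step 6: alpha = 0.05. fail to reject H0.

W+ = 22, W- = 6, W = min = 6, p = 0.174749, fail to reject H0.


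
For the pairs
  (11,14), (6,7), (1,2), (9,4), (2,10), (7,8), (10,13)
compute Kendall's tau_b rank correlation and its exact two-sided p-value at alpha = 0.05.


Step 1: Enumerate the 21 unordered pairs (i,j) with i<j and classify each by sign(x_j-x_i) * sign(y_j-y_i).
  (1,2):dx=-5,dy=-7->C; (1,3):dx=-10,dy=-12->C; (1,4):dx=-2,dy=-10->C; (1,5):dx=-9,dy=-4->C
  (1,6):dx=-4,dy=-6->C; (1,7):dx=-1,dy=-1->C; (2,3):dx=-5,dy=-5->C; (2,4):dx=+3,dy=-3->D
  (2,5):dx=-4,dy=+3->D; (2,6):dx=+1,dy=+1->C; (2,7):dx=+4,dy=+6->C; (3,4):dx=+8,dy=+2->C
  (3,5):dx=+1,dy=+8->C; (3,6):dx=+6,dy=+6->C; (3,7):dx=+9,dy=+11->C; (4,5):dx=-7,dy=+6->D
  (4,6):dx=-2,dy=+4->D; (4,7):dx=+1,dy=+9->C; (5,6):dx=+5,dy=-2->D; (5,7):dx=+8,dy=+3->C
  (6,7):dx=+3,dy=+5->C
Step 2: C = 16, D = 5, total pairs = 21.
Step 3: tau = (C - D)/(n(n-1)/2) = (16 - 5)/21 = 0.523810.
Step 4: Exact two-sided p-value (enumerate n! = 5040 permutations of y under H0): p = 0.136111.
Step 5: alpha = 0.05. fail to reject H0.

tau_b = 0.5238 (C=16, D=5), p = 0.136111, fail to reject H0.


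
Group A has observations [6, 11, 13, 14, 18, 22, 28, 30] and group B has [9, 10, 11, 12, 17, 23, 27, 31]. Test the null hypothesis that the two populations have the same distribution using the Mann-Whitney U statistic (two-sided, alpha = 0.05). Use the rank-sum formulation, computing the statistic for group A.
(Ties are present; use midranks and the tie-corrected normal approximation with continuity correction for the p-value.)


Step 1: Combine and sort all 16 observations; assign midranks.
sorted (value, group): (6,X), (9,Y), (10,Y), (11,X), (11,Y), (12,Y), (13,X), (14,X), (17,Y), (18,X), (22,X), (23,Y), (27,Y), (28,X), (30,X), (31,Y)
ranks: 6->1, 9->2, 10->3, 11->4.5, 11->4.5, 12->6, 13->7, 14->8, 17->9, 18->10, 22->11, 23->12, 27->13, 28->14, 30->15, 31->16
Step 2: Rank sum for X: R1 = 1 + 4.5 + 7 + 8 + 10 + 11 + 14 + 15 = 70.5.
Step 3: U_X = R1 - n1(n1+1)/2 = 70.5 - 8*9/2 = 70.5 - 36 = 34.5.
       U_Y = n1*n2 - U_X = 64 - 34.5 = 29.5.
Step 4: Ties are present, so use the tie-corrected normal approximation (with continuity correction) for the p-value.
Step 5: p-value = 0.833514; compare to alpha = 0.05. fail to reject H0.

U_X = 34.5, p = 0.833514, fail to reject H0 at alpha = 0.05.


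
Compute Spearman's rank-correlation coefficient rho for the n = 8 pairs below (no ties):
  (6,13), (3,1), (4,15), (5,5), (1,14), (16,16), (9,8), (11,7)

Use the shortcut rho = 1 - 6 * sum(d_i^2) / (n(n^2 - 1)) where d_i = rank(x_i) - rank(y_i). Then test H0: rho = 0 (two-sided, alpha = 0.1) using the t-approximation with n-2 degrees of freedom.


Step 1: Rank x and y separately (midranks; no ties here).
rank(x): 6->5, 3->2, 4->3, 5->4, 1->1, 16->8, 9->6, 11->7
rank(y): 13->5, 1->1, 15->7, 5->2, 14->6, 16->8, 8->4, 7->3
Step 2: d_i = R_x(i) - R_y(i); compute d_i^2.
  (5-5)^2=0, (2-1)^2=1, (3-7)^2=16, (4-2)^2=4, (1-6)^2=25, (8-8)^2=0, (6-4)^2=4, (7-3)^2=16
sum(d^2) = 66.
Step 3: rho = 1 - 6*66 / (8*(8^2 - 1)) = 1 - 396/504 = 0.214286.
Step 4: Under H0, t = rho * sqrt((n-2)/(1-rho^2)) = 0.5374 ~ t(6).
Step 5: Two-sided p-value from the t-distribution with 6 df = 0.610344.
Step 6: alpha = 0.1. fail to reject H0.

rho = 0.2143, p = 0.610344, fail to reject H0 at alpha = 0.1.
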